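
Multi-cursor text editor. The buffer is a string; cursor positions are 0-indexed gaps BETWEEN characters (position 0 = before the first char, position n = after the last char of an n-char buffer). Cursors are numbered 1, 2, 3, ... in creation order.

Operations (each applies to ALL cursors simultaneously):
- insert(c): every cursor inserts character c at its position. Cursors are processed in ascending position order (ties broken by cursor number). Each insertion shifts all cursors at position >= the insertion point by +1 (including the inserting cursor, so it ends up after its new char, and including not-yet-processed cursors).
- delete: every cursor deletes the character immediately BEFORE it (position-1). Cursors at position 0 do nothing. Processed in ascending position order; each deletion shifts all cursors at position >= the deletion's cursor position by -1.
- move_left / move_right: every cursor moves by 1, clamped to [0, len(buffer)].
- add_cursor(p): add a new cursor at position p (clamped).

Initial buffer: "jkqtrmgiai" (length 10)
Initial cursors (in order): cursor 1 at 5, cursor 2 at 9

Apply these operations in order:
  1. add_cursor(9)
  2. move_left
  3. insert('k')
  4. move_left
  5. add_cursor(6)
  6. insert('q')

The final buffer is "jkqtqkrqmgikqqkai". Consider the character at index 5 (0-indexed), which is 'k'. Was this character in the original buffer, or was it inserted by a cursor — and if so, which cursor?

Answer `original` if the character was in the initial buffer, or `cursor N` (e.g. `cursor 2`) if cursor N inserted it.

After op 1 (add_cursor(9)): buffer="jkqtrmgiai" (len 10), cursors c1@5 c2@9 c3@9, authorship ..........
After op 2 (move_left): buffer="jkqtrmgiai" (len 10), cursors c1@4 c2@8 c3@8, authorship ..........
After op 3 (insert('k')): buffer="jkqtkrmgikkai" (len 13), cursors c1@5 c2@11 c3@11, authorship ....1....23..
After op 4 (move_left): buffer="jkqtkrmgikkai" (len 13), cursors c1@4 c2@10 c3@10, authorship ....1....23..
After op 5 (add_cursor(6)): buffer="jkqtkrmgikkai" (len 13), cursors c1@4 c4@6 c2@10 c3@10, authorship ....1....23..
After op 6 (insert('q')): buffer="jkqtqkrqmgikqqkai" (len 17), cursors c1@5 c4@8 c2@14 c3@14, authorship ....11.4...2233..
Authorship (.=original, N=cursor N): . . . . 1 1 . 4 . . . 2 2 3 3 . .
Index 5: author = 1

Answer: cursor 1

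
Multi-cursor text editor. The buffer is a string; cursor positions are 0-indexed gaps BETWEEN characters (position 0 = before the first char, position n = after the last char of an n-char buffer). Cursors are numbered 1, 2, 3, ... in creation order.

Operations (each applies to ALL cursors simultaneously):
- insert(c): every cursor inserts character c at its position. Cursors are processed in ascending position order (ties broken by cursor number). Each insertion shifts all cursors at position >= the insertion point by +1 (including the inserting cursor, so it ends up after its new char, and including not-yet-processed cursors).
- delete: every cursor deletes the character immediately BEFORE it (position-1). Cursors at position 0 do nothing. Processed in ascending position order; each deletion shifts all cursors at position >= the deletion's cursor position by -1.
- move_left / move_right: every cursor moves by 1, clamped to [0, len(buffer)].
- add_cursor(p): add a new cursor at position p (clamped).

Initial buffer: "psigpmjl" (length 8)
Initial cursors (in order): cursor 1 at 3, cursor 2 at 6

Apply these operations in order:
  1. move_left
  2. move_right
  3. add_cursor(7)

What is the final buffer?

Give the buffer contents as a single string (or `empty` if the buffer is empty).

Answer: psigpmjl

Derivation:
After op 1 (move_left): buffer="psigpmjl" (len 8), cursors c1@2 c2@5, authorship ........
After op 2 (move_right): buffer="psigpmjl" (len 8), cursors c1@3 c2@6, authorship ........
After op 3 (add_cursor(7)): buffer="psigpmjl" (len 8), cursors c1@3 c2@6 c3@7, authorship ........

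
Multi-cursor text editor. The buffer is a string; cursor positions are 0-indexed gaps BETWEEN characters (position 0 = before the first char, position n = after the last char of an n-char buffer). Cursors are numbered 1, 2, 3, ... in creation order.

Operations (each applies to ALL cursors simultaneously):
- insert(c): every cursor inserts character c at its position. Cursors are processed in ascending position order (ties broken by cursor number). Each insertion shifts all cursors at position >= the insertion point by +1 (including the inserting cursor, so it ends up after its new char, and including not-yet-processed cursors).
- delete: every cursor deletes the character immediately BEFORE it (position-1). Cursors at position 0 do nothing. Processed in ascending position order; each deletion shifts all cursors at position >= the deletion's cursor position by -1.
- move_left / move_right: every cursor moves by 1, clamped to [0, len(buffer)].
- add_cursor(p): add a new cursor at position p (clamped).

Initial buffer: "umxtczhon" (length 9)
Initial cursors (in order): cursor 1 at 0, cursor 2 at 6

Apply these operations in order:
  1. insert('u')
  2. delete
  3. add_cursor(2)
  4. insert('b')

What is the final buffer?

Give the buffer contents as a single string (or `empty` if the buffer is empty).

After op 1 (insert('u')): buffer="uumxtczuhon" (len 11), cursors c1@1 c2@8, authorship 1......2...
After op 2 (delete): buffer="umxtczhon" (len 9), cursors c1@0 c2@6, authorship .........
After op 3 (add_cursor(2)): buffer="umxtczhon" (len 9), cursors c1@0 c3@2 c2@6, authorship .........
After op 4 (insert('b')): buffer="bumbxtczbhon" (len 12), cursors c1@1 c3@4 c2@9, authorship 1..3....2...

Answer: bumbxtczbhon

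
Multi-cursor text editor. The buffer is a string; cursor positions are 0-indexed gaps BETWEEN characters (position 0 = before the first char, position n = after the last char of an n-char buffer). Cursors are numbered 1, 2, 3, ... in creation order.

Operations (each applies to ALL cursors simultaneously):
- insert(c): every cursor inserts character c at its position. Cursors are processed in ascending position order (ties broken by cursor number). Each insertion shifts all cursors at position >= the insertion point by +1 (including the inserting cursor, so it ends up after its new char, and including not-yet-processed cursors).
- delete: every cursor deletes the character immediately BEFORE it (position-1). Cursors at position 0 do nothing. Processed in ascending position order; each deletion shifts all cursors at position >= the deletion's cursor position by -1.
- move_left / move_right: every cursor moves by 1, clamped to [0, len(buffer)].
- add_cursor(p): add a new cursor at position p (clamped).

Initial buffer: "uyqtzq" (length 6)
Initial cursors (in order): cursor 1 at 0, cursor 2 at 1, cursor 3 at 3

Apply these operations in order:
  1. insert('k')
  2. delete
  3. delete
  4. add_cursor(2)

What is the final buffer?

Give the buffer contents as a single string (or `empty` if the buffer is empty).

Answer: ytzq

Derivation:
After op 1 (insert('k')): buffer="kukyqktzq" (len 9), cursors c1@1 c2@3 c3@6, authorship 1.2..3...
After op 2 (delete): buffer="uyqtzq" (len 6), cursors c1@0 c2@1 c3@3, authorship ......
After op 3 (delete): buffer="ytzq" (len 4), cursors c1@0 c2@0 c3@1, authorship ....
After op 4 (add_cursor(2)): buffer="ytzq" (len 4), cursors c1@0 c2@0 c3@1 c4@2, authorship ....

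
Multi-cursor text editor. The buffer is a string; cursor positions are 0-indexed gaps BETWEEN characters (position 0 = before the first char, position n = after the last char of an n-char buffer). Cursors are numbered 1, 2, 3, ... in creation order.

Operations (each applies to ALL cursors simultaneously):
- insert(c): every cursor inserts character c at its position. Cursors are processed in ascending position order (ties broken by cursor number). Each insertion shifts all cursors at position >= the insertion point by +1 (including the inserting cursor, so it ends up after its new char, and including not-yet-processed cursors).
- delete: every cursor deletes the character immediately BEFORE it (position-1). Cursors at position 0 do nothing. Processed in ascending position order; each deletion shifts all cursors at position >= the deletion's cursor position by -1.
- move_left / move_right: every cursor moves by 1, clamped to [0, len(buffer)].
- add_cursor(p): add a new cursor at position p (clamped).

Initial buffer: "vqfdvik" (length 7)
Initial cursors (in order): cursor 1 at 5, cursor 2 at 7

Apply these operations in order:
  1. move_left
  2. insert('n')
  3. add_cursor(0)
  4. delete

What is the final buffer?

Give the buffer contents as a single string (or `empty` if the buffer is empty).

After op 1 (move_left): buffer="vqfdvik" (len 7), cursors c1@4 c2@6, authorship .......
After op 2 (insert('n')): buffer="vqfdnvink" (len 9), cursors c1@5 c2@8, authorship ....1..2.
After op 3 (add_cursor(0)): buffer="vqfdnvink" (len 9), cursors c3@0 c1@5 c2@8, authorship ....1..2.
After op 4 (delete): buffer="vqfdvik" (len 7), cursors c3@0 c1@4 c2@6, authorship .......

Answer: vqfdvik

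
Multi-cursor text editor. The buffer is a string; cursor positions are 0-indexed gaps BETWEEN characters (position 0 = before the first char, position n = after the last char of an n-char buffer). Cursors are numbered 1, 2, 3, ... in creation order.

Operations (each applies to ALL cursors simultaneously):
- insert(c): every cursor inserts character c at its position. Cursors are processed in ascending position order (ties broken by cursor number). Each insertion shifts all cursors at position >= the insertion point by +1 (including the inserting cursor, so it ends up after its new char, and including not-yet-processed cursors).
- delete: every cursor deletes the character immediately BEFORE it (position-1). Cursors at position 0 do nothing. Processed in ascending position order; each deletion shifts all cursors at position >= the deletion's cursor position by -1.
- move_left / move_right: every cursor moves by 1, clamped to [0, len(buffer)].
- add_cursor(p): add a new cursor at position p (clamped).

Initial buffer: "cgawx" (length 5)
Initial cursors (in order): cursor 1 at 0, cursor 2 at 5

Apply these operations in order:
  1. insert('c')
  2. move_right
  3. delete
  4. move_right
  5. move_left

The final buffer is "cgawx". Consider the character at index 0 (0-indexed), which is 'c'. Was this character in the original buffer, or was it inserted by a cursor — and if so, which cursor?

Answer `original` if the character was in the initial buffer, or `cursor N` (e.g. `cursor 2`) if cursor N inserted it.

After op 1 (insert('c')): buffer="ccgawxc" (len 7), cursors c1@1 c2@7, authorship 1.....2
After op 2 (move_right): buffer="ccgawxc" (len 7), cursors c1@2 c2@7, authorship 1.....2
After op 3 (delete): buffer="cgawx" (len 5), cursors c1@1 c2@5, authorship 1....
After op 4 (move_right): buffer="cgawx" (len 5), cursors c1@2 c2@5, authorship 1....
After op 5 (move_left): buffer="cgawx" (len 5), cursors c1@1 c2@4, authorship 1....
Authorship (.=original, N=cursor N): 1 . . . .
Index 0: author = 1

Answer: cursor 1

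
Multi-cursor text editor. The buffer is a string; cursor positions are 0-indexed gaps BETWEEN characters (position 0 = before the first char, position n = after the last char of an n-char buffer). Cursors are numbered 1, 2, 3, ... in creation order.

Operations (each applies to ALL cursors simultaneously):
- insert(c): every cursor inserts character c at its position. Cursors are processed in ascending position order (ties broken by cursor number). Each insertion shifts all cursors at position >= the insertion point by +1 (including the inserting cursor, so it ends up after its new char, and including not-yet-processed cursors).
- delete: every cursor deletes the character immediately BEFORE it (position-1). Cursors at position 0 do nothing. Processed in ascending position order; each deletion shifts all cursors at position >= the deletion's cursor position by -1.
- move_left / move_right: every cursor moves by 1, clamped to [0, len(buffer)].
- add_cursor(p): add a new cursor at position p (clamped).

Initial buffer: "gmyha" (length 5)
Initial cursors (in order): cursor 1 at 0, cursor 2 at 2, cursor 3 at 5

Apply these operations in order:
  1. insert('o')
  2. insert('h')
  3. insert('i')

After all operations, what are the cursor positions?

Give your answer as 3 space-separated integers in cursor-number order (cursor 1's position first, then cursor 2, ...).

Answer: 3 8 14

Derivation:
After op 1 (insert('o')): buffer="ogmoyhao" (len 8), cursors c1@1 c2@4 c3@8, authorship 1..2...3
After op 2 (insert('h')): buffer="ohgmohyhaoh" (len 11), cursors c1@2 c2@6 c3@11, authorship 11..22...33
After op 3 (insert('i')): buffer="ohigmohiyhaohi" (len 14), cursors c1@3 c2@8 c3@14, authorship 111..222...333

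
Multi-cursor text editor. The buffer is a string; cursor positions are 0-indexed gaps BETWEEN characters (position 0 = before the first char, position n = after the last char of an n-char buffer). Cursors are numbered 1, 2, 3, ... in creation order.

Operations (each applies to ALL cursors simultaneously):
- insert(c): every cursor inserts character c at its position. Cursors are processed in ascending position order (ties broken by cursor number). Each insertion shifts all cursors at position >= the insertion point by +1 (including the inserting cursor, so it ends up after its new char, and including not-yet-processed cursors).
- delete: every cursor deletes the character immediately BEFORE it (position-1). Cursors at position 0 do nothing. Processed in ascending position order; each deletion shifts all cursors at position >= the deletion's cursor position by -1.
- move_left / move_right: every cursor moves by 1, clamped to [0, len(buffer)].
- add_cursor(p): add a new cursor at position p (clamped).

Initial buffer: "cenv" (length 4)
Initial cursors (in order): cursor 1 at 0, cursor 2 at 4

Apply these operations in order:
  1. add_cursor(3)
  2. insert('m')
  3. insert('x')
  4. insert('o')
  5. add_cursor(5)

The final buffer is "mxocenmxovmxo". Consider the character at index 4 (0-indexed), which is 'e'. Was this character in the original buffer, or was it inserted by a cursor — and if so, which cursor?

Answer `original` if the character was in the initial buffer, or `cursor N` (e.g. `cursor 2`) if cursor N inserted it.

Answer: original

Derivation:
After op 1 (add_cursor(3)): buffer="cenv" (len 4), cursors c1@0 c3@3 c2@4, authorship ....
After op 2 (insert('m')): buffer="mcenmvm" (len 7), cursors c1@1 c3@5 c2@7, authorship 1...3.2
After op 3 (insert('x')): buffer="mxcenmxvmx" (len 10), cursors c1@2 c3@7 c2@10, authorship 11...33.22
After op 4 (insert('o')): buffer="mxocenmxovmxo" (len 13), cursors c1@3 c3@9 c2@13, authorship 111...333.222
After op 5 (add_cursor(5)): buffer="mxocenmxovmxo" (len 13), cursors c1@3 c4@5 c3@9 c2@13, authorship 111...333.222
Authorship (.=original, N=cursor N): 1 1 1 . . . 3 3 3 . 2 2 2
Index 4: author = original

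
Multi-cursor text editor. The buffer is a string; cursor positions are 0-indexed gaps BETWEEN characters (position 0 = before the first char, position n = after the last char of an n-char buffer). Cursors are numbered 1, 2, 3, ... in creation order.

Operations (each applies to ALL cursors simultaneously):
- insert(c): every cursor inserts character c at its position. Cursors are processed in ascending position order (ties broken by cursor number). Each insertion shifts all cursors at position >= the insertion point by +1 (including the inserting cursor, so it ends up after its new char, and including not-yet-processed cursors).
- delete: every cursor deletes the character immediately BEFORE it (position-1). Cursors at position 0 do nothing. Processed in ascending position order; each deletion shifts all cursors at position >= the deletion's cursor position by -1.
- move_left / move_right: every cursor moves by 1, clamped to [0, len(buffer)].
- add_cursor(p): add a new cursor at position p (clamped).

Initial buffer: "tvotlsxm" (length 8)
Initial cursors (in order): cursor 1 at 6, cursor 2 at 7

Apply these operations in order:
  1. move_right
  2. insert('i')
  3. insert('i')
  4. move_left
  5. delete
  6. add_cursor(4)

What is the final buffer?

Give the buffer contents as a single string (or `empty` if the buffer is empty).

After op 1 (move_right): buffer="tvotlsxm" (len 8), cursors c1@7 c2@8, authorship ........
After op 2 (insert('i')): buffer="tvotlsximi" (len 10), cursors c1@8 c2@10, authorship .......1.2
After op 3 (insert('i')): buffer="tvotlsxiimii" (len 12), cursors c1@9 c2@12, authorship .......11.22
After op 4 (move_left): buffer="tvotlsxiimii" (len 12), cursors c1@8 c2@11, authorship .......11.22
After op 5 (delete): buffer="tvotlsximi" (len 10), cursors c1@7 c2@9, authorship .......1.2
After op 6 (add_cursor(4)): buffer="tvotlsximi" (len 10), cursors c3@4 c1@7 c2@9, authorship .......1.2

Answer: tvotlsximi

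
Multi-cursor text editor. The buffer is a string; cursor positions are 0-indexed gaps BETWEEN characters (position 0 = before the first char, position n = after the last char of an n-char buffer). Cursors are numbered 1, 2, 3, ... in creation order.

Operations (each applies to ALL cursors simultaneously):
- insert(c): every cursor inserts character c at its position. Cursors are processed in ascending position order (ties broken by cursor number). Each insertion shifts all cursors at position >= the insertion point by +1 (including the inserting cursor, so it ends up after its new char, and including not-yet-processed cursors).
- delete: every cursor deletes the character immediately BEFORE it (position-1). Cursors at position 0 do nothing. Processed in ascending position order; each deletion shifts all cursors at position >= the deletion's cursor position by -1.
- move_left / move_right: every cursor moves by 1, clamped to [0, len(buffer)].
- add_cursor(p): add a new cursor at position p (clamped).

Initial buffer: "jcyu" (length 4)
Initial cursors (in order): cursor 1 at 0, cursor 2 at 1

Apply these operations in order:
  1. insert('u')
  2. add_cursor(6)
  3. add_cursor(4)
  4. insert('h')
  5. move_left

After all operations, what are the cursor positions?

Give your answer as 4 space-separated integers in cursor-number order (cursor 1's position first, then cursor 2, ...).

Answer: 1 4 9 6

Derivation:
After op 1 (insert('u')): buffer="ujucyu" (len 6), cursors c1@1 c2@3, authorship 1.2...
After op 2 (add_cursor(6)): buffer="ujucyu" (len 6), cursors c1@1 c2@3 c3@6, authorship 1.2...
After op 3 (add_cursor(4)): buffer="ujucyu" (len 6), cursors c1@1 c2@3 c4@4 c3@6, authorship 1.2...
After op 4 (insert('h')): buffer="uhjuhchyuh" (len 10), cursors c1@2 c2@5 c4@7 c3@10, authorship 11.22.4..3
After op 5 (move_left): buffer="uhjuhchyuh" (len 10), cursors c1@1 c2@4 c4@6 c3@9, authorship 11.22.4..3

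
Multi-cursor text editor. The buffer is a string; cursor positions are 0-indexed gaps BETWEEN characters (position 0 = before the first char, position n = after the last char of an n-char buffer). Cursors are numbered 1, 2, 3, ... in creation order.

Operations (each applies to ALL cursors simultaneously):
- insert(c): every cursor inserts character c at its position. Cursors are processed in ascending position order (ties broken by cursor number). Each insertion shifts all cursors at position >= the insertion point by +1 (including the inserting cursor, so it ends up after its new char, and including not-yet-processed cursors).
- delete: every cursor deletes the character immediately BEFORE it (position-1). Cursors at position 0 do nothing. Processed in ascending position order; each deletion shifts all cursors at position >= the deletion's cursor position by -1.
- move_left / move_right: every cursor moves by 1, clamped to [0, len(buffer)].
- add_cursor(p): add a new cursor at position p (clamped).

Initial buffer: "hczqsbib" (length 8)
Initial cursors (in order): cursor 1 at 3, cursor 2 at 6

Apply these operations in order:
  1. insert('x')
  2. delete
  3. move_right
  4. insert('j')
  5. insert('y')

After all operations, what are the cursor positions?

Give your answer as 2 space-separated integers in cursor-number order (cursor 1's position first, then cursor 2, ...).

After op 1 (insert('x')): buffer="hczxqsbxib" (len 10), cursors c1@4 c2@8, authorship ...1...2..
After op 2 (delete): buffer="hczqsbib" (len 8), cursors c1@3 c2@6, authorship ........
After op 3 (move_right): buffer="hczqsbib" (len 8), cursors c1@4 c2@7, authorship ........
After op 4 (insert('j')): buffer="hczqjsbijb" (len 10), cursors c1@5 c2@9, authorship ....1...2.
After op 5 (insert('y')): buffer="hczqjysbijyb" (len 12), cursors c1@6 c2@11, authorship ....11...22.

Answer: 6 11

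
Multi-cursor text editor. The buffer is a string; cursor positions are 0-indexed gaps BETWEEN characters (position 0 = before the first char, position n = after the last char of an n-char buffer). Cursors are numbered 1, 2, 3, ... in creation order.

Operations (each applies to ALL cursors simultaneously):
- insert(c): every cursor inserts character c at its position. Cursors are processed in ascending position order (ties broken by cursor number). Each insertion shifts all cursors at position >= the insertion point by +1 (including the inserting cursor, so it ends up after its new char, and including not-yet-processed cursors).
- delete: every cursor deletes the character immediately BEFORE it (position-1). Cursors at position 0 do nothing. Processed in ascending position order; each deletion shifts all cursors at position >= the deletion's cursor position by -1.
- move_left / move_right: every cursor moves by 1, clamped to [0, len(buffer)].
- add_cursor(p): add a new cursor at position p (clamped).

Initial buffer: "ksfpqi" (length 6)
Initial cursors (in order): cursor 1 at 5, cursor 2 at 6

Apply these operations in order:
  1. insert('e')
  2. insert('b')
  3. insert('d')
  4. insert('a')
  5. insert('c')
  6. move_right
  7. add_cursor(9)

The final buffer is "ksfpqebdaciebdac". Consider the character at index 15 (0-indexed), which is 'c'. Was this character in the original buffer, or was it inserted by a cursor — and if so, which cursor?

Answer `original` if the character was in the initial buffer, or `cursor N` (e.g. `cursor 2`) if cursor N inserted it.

Answer: cursor 2

Derivation:
After op 1 (insert('e')): buffer="ksfpqeie" (len 8), cursors c1@6 c2@8, authorship .....1.2
After op 2 (insert('b')): buffer="ksfpqebieb" (len 10), cursors c1@7 c2@10, authorship .....11.22
After op 3 (insert('d')): buffer="ksfpqebdiebd" (len 12), cursors c1@8 c2@12, authorship .....111.222
After op 4 (insert('a')): buffer="ksfpqebdaiebda" (len 14), cursors c1@9 c2@14, authorship .....1111.2222
After op 5 (insert('c')): buffer="ksfpqebdaciebdac" (len 16), cursors c1@10 c2@16, authorship .....11111.22222
After op 6 (move_right): buffer="ksfpqebdaciebdac" (len 16), cursors c1@11 c2@16, authorship .....11111.22222
After op 7 (add_cursor(9)): buffer="ksfpqebdaciebdac" (len 16), cursors c3@9 c1@11 c2@16, authorship .....11111.22222
Authorship (.=original, N=cursor N): . . . . . 1 1 1 1 1 . 2 2 2 2 2
Index 15: author = 2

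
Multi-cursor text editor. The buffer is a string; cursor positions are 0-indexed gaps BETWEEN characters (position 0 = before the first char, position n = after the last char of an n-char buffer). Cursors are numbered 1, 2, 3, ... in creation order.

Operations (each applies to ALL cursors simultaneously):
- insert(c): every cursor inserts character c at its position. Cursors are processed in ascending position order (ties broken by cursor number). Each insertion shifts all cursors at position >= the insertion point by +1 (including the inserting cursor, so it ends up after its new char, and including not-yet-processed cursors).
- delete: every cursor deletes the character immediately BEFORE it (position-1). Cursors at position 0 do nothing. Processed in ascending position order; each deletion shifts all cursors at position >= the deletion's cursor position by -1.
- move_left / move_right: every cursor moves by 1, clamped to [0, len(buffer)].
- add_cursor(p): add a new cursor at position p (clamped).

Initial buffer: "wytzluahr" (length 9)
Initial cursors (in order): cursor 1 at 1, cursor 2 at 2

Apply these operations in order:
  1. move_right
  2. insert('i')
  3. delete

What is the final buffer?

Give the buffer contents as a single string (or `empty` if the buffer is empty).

After op 1 (move_right): buffer="wytzluahr" (len 9), cursors c1@2 c2@3, authorship .........
After op 2 (insert('i')): buffer="wyitizluahr" (len 11), cursors c1@3 c2@5, authorship ..1.2......
After op 3 (delete): buffer="wytzluahr" (len 9), cursors c1@2 c2@3, authorship .........

Answer: wytzluahr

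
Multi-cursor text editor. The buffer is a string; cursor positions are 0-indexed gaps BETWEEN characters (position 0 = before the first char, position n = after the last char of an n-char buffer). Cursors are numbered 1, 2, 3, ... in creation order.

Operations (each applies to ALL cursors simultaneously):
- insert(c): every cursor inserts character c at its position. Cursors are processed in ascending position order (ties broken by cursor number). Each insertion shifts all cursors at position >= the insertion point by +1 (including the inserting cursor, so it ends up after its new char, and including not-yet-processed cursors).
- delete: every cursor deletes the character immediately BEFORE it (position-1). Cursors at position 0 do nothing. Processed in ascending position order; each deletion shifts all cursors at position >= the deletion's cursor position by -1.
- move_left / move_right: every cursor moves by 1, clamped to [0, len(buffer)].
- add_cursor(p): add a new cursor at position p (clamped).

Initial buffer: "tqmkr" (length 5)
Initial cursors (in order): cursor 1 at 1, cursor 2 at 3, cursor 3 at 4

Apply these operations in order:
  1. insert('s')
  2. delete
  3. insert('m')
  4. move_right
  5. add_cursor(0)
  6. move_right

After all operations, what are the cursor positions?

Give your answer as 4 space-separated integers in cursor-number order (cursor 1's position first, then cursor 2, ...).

Answer: 4 7 8 1

Derivation:
After op 1 (insert('s')): buffer="tsqmsksr" (len 8), cursors c1@2 c2@5 c3@7, authorship .1..2.3.
After op 2 (delete): buffer="tqmkr" (len 5), cursors c1@1 c2@3 c3@4, authorship .....
After op 3 (insert('m')): buffer="tmqmmkmr" (len 8), cursors c1@2 c2@5 c3@7, authorship .1..2.3.
After op 4 (move_right): buffer="tmqmmkmr" (len 8), cursors c1@3 c2@6 c3@8, authorship .1..2.3.
After op 5 (add_cursor(0)): buffer="tmqmmkmr" (len 8), cursors c4@0 c1@3 c2@6 c3@8, authorship .1..2.3.
After op 6 (move_right): buffer="tmqmmkmr" (len 8), cursors c4@1 c1@4 c2@7 c3@8, authorship .1..2.3.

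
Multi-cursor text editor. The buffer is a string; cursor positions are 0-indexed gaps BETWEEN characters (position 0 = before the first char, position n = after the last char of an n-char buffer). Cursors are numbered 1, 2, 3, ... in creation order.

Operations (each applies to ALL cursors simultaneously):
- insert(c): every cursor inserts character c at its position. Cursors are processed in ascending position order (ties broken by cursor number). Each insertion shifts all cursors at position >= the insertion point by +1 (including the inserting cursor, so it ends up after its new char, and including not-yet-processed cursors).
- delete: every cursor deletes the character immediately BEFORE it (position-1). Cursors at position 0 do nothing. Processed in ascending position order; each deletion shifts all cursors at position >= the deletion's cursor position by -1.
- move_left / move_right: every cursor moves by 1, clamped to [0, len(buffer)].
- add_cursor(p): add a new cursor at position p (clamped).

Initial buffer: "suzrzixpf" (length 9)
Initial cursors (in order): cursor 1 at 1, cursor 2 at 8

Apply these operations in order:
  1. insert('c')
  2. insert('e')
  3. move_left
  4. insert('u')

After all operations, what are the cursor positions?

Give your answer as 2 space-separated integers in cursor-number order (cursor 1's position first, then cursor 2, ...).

After op 1 (insert('c')): buffer="scuzrzixpcf" (len 11), cursors c1@2 c2@10, authorship .1.......2.
After op 2 (insert('e')): buffer="sceuzrzixpcef" (len 13), cursors c1@3 c2@12, authorship .11.......22.
After op 3 (move_left): buffer="sceuzrzixpcef" (len 13), cursors c1@2 c2@11, authorship .11.......22.
After op 4 (insert('u')): buffer="scueuzrzixpcuef" (len 15), cursors c1@3 c2@13, authorship .111.......222.

Answer: 3 13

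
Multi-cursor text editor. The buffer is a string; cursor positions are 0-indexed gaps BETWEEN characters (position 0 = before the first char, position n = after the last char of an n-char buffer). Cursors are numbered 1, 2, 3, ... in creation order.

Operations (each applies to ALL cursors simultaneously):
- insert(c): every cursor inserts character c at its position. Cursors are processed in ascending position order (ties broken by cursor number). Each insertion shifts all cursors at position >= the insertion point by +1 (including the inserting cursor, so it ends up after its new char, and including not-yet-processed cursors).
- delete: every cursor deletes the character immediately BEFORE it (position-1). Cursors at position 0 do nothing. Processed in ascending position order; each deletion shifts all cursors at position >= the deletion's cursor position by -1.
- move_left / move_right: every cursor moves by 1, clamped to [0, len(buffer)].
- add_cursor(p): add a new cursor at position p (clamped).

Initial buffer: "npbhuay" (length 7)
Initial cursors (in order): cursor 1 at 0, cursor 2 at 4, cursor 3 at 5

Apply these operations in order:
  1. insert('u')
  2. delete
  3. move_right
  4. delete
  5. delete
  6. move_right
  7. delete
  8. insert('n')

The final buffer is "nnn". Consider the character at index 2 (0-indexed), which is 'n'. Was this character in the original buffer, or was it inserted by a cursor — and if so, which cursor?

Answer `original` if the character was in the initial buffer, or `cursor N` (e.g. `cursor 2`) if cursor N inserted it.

Answer: cursor 3

Derivation:
After op 1 (insert('u')): buffer="unpbhuuuay" (len 10), cursors c1@1 c2@6 c3@8, authorship 1....2.3..
After op 2 (delete): buffer="npbhuay" (len 7), cursors c1@0 c2@4 c3@5, authorship .......
After op 3 (move_right): buffer="npbhuay" (len 7), cursors c1@1 c2@5 c3@6, authorship .......
After op 4 (delete): buffer="pbhy" (len 4), cursors c1@0 c2@3 c3@3, authorship ....
After op 5 (delete): buffer="py" (len 2), cursors c1@0 c2@1 c3@1, authorship ..
After op 6 (move_right): buffer="py" (len 2), cursors c1@1 c2@2 c3@2, authorship ..
After op 7 (delete): buffer="" (len 0), cursors c1@0 c2@0 c3@0, authorship 
After op 8 (insert('n')): buffer="nnn" (len 3), cursors c1@3 c2@3 c3@3, authorship 123
Authorship (.=original, N=cursor N): 1 2 3
Index 2: author = 3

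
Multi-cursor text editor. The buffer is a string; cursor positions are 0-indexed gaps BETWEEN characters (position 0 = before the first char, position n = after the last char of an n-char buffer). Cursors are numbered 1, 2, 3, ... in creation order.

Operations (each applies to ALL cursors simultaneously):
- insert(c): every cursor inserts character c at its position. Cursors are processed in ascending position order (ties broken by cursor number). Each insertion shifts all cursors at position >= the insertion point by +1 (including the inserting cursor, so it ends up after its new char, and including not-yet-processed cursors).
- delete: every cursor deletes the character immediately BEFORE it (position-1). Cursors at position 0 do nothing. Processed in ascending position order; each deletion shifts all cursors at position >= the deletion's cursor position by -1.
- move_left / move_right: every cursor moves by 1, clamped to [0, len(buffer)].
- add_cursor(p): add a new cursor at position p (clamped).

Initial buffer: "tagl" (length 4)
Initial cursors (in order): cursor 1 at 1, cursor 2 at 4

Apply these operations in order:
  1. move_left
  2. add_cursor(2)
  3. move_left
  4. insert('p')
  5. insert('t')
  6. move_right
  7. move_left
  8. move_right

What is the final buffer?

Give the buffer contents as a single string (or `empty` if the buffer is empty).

After op 1 (move_left): buffer="tagl" (len 4), cursors c1@0 c2@3, authorship ....
After op 2 (add_cursor(2)): buffer="tagl" (len 4), cursors c1@0 c3@2 c2@3, authorship ....
After op 3 (move_left): buffer="tagl" (len 4), cursors c1@0 c3@1 c2@2, authorship ....
After op 4 (insert('p')): buffer="ptpapgl" (len 7), cursors c1@1 c3@3 c2@5, authorship 1.3.2..
After op 5 (insert('t')): buffer="pttptaptgl" (len 10), cursors c1@2 c3@5 c2@8, authorship 11.33.22..
After op 6 (move_right): buffer="pttptaptgl" (len 10), cursors c1@3 c3@6 c2@9, authorship 11.33.22..
After op 7 (move_left): buffer="pttptaptgl" (len 10), cursors c1@2 c3@5 c2@8, authorship 11.33.22..
After op 8 (move_right): buffer="pttptaptgl" (len 10), cursors c1@3 c3@6 c2@9, authorship 11.33.22..

Answer: pttptaptgl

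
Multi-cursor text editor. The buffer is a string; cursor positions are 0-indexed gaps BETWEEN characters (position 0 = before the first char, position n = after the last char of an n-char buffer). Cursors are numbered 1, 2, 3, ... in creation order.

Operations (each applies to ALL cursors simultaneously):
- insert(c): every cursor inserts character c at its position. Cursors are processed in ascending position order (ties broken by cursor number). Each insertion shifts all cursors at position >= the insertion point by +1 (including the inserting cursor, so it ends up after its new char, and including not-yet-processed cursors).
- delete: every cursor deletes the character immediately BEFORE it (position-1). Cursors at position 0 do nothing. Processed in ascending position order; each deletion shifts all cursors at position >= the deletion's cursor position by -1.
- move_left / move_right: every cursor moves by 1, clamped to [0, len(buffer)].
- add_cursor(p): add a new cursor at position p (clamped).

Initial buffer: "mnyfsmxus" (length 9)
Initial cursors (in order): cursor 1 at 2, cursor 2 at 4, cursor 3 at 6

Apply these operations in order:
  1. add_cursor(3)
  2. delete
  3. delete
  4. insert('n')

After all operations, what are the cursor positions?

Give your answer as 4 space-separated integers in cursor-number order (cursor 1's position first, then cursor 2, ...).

After op 1 (add_cursor(3)): buffer="mnyfsmxus" (len 9), cursors c1@2 c4@3 c2@4 c3@6, authorship .........
After op 2 (delete): buffer="msxus" (len 5), cursors c1@1 c2@1 c4@1 c3@2, authorship .....
After op 3 (delete): buffer="xus" (len 3), cursors c1@0 c2@0 c3@0 c4@0, authorship ...
After op 4 (insert('n')): buffer="nnnnxus" (len 7), cursors c1@4 c2@4 c3@4 c4@4, authorship 1234...

Answer: 4 4 4 4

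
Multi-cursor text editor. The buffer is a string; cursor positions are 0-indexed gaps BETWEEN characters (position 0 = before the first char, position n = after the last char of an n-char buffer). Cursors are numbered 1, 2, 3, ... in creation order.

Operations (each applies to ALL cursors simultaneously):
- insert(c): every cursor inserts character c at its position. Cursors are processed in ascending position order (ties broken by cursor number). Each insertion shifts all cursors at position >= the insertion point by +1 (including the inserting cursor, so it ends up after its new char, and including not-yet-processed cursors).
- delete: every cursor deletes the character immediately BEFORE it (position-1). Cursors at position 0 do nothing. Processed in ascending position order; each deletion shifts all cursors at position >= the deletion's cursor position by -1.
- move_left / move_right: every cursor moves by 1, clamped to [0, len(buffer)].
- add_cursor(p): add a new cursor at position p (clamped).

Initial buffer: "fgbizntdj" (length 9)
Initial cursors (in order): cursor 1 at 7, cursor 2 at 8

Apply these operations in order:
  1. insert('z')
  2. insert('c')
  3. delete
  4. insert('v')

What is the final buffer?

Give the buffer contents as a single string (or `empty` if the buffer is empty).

Answer: fgbizntzvdzvj

Derivation:
After op 1 (insert('z')): buffer="fgbizntzdzj" (len 11), cursors c1@8 c2@10, authorship .......1.2.
After op 2 (insert('c')): buffer="fgbizntzcdzcj" (len 13), cursors c1@9 c2@12, authorship .......11.22.
After op 3 (delete): buffer="fgbizntzdzj" (len 11), cursors c1@8 c2@10, authorship .......1.2.
After op 4 (insert('v')): buffer="fgbizntzvdzvj" (len 13), cursors c1@9 c2@12, authorship .......11.22.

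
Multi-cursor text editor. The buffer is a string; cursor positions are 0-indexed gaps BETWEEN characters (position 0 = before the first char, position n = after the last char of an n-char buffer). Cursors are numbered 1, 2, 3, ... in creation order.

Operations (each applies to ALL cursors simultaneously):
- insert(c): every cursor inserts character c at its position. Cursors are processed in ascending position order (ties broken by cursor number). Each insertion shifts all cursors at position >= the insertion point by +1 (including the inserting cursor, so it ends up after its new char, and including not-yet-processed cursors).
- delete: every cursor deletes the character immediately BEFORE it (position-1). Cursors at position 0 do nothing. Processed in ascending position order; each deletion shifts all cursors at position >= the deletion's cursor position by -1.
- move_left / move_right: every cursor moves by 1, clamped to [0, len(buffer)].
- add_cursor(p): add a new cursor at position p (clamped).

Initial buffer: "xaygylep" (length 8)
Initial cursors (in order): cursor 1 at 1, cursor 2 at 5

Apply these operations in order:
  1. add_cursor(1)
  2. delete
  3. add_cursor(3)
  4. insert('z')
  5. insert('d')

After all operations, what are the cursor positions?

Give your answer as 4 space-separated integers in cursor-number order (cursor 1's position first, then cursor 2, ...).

After op 1 (add_cursor(1)): buffer="xaygylep" (len 8), cursors c1@1 c3@1 c2@5, authorship ........
After op 2 (delete): buffer="ayglep" (len 6), cursors c1@0 c3@0 c2@3, authorship ......
After op 3 (add_cursor(3)): buffer="ayglep" (len 6), cursors c1@0 c3@0 c2@3 c4@3, authorship ......
After op 4 (insert('z')): buffer="zzaygzzlep" (len 10), cursors c1@2 c3@2 c2@7 c4@7, authorship 13...24...
After op 5 (insert('d')): buffer="zzddaygzzddlep" (len 14), cursors c1@4 c3@4 c2@11 c4@11, authorship 1313...2424...

Answer: 4 11 4 11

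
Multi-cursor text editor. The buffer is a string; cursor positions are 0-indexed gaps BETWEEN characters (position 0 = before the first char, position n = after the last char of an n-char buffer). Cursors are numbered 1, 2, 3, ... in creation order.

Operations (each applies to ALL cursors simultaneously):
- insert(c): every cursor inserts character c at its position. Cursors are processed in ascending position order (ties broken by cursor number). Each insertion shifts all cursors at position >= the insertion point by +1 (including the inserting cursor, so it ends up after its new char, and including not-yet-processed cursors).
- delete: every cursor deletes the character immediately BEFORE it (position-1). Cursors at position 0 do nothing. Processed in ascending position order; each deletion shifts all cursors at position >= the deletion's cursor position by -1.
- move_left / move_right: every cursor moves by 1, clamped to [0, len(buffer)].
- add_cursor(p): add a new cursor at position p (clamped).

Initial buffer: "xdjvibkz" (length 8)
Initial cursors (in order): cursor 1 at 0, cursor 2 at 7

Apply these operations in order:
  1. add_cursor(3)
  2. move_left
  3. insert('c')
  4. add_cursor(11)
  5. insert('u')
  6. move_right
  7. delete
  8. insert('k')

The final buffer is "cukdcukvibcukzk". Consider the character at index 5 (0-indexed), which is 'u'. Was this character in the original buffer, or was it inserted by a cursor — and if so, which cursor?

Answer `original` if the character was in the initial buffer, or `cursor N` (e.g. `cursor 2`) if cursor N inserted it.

Answer: cursor 3

Derivation:
After op 1 (add_cursor(3)): buffer="xdjvibkz" (len 8), cursors c1@0 c3@3 c2@7, authorship ........
After op 2 (move_left): buffer="xdjvibkz" (len 8), cursors c1@0 c3@2 c2@6, authorship ........
After op 3 (insert('c')): buffer="cxdcjvibckz" (len 11), cursors c1@1 c3@4 c2@9, authorship 1..3....2..
After op 4 (add_cursor(11)): buffer="cxdcjvibckz" (len 11), cursors c1@1 c3@4 c2@9 c4@11, authorship 1..3....2..
After op 5 (insert('u')): buffer="cuxdcujvibcukzu" (len 15), cursors c1@2 c3@6 c2@12 c4@15, authorship 11..33....22..4
After op 6 (move_right): buffer="cuxdcujvibcukzu" (len 15), cursors c1@3 c3@7 c2@13 c4@15, authorship 11..33....22..4
After op 7 (delete): buffer="cudcuvibcuz" (len 11), cursors c1@2 c3@5 c2@10 c4@11, authorship 11.33...22.
After op 8 (insert('k')): buffer="cukdcukvibcukzk" (len 15), cursors c1@3 c3@7 c2@13 c4@15, authorship 111.333...222.4
Authorship (.=original, N=cursor N): 1 1 1 . 3 3 3 . . . 2 2 2 . 4
Index 5: author = 3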